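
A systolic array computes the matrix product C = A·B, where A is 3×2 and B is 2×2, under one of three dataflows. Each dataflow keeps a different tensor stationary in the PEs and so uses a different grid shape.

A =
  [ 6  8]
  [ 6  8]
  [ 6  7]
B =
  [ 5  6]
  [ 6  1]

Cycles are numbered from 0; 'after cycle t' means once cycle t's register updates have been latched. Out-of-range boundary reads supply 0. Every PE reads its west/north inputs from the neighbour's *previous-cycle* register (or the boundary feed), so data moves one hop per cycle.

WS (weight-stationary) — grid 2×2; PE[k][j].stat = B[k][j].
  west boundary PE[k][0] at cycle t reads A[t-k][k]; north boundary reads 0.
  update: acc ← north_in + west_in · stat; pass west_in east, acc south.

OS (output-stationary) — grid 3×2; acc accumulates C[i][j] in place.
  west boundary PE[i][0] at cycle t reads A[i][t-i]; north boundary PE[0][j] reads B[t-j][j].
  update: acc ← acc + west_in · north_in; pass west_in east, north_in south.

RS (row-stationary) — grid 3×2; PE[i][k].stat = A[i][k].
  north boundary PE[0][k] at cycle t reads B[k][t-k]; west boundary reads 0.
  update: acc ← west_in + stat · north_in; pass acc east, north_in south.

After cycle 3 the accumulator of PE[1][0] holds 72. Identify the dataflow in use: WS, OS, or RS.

— WS: 2×2; PE[1][0] trace:
  cycle 0: PE[1][0] → acc 0, east 0, south 0
  cycle 1: PE[1][0] → acc 78, east 8, south 78
  cycle 2: PE[1][0] → acc 78, east 8, south 78
  cycle 3: PE[1][0] → acc 72, east 7, south 72
— OS: 3×2; PE[1][0] trace:
  cycle 0: PE[1][0] → acc 0, east 0, south 0
  cycle 1: PE[1][0] → acc 30, east 6, south 5
  cycle 2: PE[1][0] → acc 78, east 8, south 6
  cycle 3: PE[1][0] → acc 78, east 0, south 0
— RS: 3×2; PE[1][0] trace:
  cycle 0: PE[1][0] → acc 0, east 0, south 0
  cycle 1: PE[1][0] → acc 30, east 30, south 5
  cycle 2: PE[1][0] → acc 36, east 36, south 6
  cycle 3: PE[1][0] → acc 0, east 0, south 0

dataflow = WS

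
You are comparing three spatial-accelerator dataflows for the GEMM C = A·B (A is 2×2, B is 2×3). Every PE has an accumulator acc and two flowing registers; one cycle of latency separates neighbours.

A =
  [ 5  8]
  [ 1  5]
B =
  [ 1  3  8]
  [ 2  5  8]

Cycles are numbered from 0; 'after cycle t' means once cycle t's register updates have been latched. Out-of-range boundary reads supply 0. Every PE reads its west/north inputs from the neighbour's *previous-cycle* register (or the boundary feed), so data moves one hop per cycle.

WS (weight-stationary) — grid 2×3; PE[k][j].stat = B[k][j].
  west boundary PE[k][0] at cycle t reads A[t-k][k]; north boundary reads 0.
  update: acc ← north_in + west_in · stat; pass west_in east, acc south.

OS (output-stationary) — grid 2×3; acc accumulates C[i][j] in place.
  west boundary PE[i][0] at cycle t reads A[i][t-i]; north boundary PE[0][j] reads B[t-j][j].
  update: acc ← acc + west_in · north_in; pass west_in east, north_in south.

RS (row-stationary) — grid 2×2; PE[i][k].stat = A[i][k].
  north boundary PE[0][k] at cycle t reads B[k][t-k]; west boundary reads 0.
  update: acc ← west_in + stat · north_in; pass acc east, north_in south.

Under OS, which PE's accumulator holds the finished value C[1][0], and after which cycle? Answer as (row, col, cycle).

Under OS, C[1][0] lands at PE[1][0]:
  [0] (1,0) acc=0 (h:0 v:0)
  [1] (1,0) acc=1 (h:1 v:1)
  [2] (1,0) acc=11 (h:5 v:2)

(row, col, cycle) = (1, 0, 2)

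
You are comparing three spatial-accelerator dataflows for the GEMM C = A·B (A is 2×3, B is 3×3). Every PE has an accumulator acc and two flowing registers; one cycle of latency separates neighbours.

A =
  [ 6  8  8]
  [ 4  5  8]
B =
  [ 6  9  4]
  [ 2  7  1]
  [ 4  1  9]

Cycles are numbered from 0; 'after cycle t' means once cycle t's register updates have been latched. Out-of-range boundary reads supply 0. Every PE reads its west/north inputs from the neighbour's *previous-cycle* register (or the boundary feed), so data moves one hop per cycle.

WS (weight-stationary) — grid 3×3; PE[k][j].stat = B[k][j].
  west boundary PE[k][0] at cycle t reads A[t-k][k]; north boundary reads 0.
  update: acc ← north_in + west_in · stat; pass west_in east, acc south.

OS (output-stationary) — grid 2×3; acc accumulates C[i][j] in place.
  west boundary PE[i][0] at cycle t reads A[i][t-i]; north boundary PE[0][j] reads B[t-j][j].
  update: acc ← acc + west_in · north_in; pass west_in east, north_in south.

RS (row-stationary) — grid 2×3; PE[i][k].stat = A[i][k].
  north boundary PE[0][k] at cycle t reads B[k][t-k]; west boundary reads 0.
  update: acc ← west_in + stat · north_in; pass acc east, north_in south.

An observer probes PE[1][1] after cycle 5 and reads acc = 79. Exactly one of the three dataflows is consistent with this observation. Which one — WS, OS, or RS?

Under WS (3×3), PE[1][1]:
  cycle 0: PE[1][1] → acc 0, east 0, south 0
  cycle 1: PE[1][1] → acc 0, east 0, south 0
  cycle 2: PE[1][1] → acc 110, east 8, south 110
  cycle 3: PE[1][1] → acc 71, east 5, south 71
  cycle 4: PE[1][1] → acc 0, east 0, south 0
  cycle 5: PE[1][1] → acc 0, east 0, south 0
Under OS (2×3), PE[1][1]:
  cycle 0: PE[1][1] → acc 0, east 0, south 0
  cycle 1: PE[1][1] → acc 0, east 0, south 0
  cycle 2: PE[1][1] → acc 36, east 4, south 9
  cycle 3: PE[1][1] → acc 71, east 5, south 7
  cycle 4: PE[1][1] → acc 79, east 8, south 1
  cycle 5: PE[1][1] → acc 79, east 0, south 0
Under RS (2×3), PE[1][1]:
  cycle 0: PE[1][1] → acc 0, east 0, south 0
  cycle 1: PE[1][1] → acc 0, east 0, south 0
  cycle 2: PE[1][1] → acc 34, east 34, south 2
  cycle 3: PE[1][1] → acc 71, east 71, south 7
  cycle 4: PE[1][1] → acc 21, east 21, south 1
  cycle 5: PE[1][1] → acc 0, east 0, south 0

dataflow = OS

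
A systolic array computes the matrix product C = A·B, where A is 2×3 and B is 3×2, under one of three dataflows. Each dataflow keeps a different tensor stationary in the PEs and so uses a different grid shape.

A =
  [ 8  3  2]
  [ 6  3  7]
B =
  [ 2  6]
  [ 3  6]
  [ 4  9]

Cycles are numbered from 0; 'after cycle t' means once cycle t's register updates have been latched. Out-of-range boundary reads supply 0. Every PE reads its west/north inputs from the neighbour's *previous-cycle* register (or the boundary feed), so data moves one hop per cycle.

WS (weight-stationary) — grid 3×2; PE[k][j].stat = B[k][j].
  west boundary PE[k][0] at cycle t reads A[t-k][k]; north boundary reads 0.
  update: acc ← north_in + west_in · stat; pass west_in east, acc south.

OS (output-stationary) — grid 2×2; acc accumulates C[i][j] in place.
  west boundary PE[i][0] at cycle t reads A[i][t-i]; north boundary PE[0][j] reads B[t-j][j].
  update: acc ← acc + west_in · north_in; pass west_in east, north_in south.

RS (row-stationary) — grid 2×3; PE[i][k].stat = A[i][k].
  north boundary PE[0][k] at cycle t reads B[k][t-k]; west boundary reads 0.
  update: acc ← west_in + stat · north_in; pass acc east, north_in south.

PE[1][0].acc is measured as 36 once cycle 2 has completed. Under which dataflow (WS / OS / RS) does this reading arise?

dataflow = RS

WS [3×2] PE[1][0] across cycles:
  0: (1,0).acc=0  regs=<0,0>
  1: (1,0).acc=25  regs=<3,25>
  2: (1,0).acc=21  regs=<3,21>
OS [2×2] PE[1][0] across cycles:
  0: (1,0).acc=0  regs=<0,0>
  1: (1,0).acc=12  regs=<6,2>
  2: (1,0).acc=21  regs=<3,3>
RS [2×3] PE[1][0] across cycles:
  0: (1,0).acc=0  regs=<0,0>
  1: (1,0).acc=12  regs=<12,2>
  2: (1,0).acc=36  regs=<36,6>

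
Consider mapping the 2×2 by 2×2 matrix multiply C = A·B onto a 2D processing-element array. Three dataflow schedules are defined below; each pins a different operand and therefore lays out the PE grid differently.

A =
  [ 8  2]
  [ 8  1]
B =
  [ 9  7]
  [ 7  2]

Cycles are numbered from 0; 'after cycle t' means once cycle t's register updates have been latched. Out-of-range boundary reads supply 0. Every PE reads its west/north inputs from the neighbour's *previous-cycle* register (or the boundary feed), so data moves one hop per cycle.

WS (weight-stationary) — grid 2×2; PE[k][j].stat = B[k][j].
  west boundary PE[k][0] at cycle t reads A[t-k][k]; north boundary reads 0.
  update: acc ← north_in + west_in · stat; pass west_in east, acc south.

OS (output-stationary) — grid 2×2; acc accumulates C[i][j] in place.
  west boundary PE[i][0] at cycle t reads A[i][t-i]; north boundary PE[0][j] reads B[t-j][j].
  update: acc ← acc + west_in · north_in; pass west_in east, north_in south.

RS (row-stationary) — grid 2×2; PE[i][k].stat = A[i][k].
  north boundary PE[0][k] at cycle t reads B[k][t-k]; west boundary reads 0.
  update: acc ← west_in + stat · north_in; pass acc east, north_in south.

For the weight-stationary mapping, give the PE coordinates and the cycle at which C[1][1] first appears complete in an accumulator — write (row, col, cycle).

(row, col, cycle) = (1, 1, 3)

Under WS, C[1][1] lands at PE[1][1]:
  step 0 · PE1,1: acc=0; fwd→0 fwd↓0
  step 1 · PE1,1: acc=0; fwd→0 fwd↓0
  step 2 · PE1,1: acc=60; fwd→2 fwd↓60
  step 3 · PE1,1: acc=58; fwd→1 fwd↓58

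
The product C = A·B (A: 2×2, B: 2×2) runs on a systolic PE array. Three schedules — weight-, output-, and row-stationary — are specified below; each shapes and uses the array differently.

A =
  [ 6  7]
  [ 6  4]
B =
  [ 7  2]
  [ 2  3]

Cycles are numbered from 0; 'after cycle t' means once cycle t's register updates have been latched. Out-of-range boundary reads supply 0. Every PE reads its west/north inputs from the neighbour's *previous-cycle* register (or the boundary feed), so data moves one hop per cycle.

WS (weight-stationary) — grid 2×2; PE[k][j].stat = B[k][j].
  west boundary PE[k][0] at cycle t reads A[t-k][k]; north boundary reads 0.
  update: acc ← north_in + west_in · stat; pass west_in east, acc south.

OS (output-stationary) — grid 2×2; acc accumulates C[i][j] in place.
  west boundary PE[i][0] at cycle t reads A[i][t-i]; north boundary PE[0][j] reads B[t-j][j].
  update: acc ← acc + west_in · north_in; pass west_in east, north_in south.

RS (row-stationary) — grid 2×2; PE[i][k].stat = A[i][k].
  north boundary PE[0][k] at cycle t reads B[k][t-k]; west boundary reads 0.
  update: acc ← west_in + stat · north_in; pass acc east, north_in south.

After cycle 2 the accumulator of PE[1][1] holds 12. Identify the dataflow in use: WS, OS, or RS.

— WS: 2×2; PE[1][1] trace:
  cycle 0: PE[1][1] → acc 0, east 0, south 0
  cycle 1: PE[1][1] → acc 0, east 0, south 0
  cycle 2: PE[1][1] → acc 33, east 7, south 33
— OS: 2×2; PE[1][1] trace:
  cycle 0: PE[1][1] → acc 0, east 0, south 0
  cycle 1: PE[1][1] → acc 0, east 0, south 0
  cycle 2: PE[1][1] → acc 12, east 6, south 2
— RS: 2×2; PE[1][1] trace:
  cycle 0: PE[1][1] → acc 0, east 0, south 0
  cycle 1: PE[1][1] → acc 0, east 0, south 0
  cycle 2: PE[1][1] → acc 50, east 50, south 2

dataflow = OS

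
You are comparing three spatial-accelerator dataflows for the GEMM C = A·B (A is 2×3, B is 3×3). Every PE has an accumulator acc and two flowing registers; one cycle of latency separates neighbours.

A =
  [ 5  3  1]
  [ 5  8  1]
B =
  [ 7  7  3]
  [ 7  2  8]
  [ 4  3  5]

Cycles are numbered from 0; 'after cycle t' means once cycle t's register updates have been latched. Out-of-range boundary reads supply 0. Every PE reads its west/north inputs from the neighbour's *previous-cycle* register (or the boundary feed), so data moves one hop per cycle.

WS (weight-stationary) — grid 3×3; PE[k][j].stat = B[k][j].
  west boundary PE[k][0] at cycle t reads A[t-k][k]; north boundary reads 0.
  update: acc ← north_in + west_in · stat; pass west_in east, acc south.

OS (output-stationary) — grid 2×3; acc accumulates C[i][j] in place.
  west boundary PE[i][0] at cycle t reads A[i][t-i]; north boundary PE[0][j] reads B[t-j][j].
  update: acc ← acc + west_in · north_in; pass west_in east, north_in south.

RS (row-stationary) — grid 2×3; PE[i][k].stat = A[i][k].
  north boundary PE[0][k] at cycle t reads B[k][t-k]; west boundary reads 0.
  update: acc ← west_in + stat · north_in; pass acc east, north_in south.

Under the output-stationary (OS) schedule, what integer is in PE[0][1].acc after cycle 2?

OS (2×3). Following PE[0][1] plus its west/north inputs:
  cycle 0: PE[0][0] → acc 35, east 5, south 7
  cycle 0: PE[0][1] → acc 0, east 0, south 0
  cycle 1: PE[0][0] → acc 56, east 3, south 7
  cycle 1: PE[0][1] → acc 35, east 5, south 7
  cycle 2: PE[0][0] → acc 60, east 1, south 4
  cycle 2: PE[0][1] → acc 41, east 3, south 2

PE[0][1].acc = 41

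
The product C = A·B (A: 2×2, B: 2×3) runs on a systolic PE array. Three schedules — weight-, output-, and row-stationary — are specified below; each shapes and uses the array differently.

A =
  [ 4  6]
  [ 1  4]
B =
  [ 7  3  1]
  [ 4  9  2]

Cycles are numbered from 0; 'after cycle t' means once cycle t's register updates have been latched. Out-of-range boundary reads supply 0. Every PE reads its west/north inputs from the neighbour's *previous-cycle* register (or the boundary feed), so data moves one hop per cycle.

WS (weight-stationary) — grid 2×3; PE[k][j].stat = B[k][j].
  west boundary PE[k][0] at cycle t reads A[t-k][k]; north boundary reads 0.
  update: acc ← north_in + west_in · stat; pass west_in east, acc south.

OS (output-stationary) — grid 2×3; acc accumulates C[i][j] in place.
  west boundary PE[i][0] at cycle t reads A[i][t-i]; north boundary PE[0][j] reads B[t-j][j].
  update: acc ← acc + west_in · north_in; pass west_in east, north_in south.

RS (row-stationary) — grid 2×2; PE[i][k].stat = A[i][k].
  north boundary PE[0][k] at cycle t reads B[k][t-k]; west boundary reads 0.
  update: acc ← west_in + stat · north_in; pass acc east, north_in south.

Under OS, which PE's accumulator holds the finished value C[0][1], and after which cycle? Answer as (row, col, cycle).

(row, col, cycle) = (0, 1, 2)

OS — PE[0][1] is where C[0][1] collects:
  0: (0,1).acc=0  regs=<0,0>
  1: (0,1).acc=12  regs=<4,3>
  2: (0,1).acc=66  regs=<6,9>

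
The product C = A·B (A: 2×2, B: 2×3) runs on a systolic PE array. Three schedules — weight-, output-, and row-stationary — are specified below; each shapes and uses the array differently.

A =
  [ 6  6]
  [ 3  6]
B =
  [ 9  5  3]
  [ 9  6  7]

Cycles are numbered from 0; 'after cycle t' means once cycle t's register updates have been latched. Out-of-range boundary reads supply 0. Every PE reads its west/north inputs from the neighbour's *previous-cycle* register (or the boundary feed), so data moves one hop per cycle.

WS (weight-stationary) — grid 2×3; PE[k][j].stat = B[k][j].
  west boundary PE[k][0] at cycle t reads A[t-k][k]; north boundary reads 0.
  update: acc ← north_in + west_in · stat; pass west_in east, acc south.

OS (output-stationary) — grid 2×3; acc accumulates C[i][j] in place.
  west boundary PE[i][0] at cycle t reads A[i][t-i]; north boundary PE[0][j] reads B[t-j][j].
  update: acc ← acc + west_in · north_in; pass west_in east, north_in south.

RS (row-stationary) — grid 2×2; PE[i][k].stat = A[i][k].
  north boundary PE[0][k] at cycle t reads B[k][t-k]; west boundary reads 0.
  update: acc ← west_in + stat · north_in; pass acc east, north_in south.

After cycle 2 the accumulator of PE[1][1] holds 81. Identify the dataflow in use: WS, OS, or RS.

WS (2×3 grid), PE[1][1]:
  after 0 — PE[1][1] acc=0, pass-E 0, pass-S 0
  after 1 — PE[1][1] acc=0, pass-E 0, pass-S 0
  after 2 — PE[1][1] acc=66, pass-E 6, pass-S 66
OS (2×3 grid), PE[1][1]:
  after 0 — PE[1][1] acc=0, pass-E 0, pass-S 0
  after 1 — PE[1][1] acc=0, pass-E 0, pass-S 0
  after 2 — PE[1][1] acc=15, pass-E 3, pass-S 5
RS (2×2 grid), PE[1][1]:
  after 0 — PE[1][1] acc=0, pass-E 0, pass-S 0
  after 1 — PE[1][1] acc=0, pass-E 0, pass-S 0
  after 2 — PE[1][1] acc=81, pass-E 81, pass-S 9

dataflow = RS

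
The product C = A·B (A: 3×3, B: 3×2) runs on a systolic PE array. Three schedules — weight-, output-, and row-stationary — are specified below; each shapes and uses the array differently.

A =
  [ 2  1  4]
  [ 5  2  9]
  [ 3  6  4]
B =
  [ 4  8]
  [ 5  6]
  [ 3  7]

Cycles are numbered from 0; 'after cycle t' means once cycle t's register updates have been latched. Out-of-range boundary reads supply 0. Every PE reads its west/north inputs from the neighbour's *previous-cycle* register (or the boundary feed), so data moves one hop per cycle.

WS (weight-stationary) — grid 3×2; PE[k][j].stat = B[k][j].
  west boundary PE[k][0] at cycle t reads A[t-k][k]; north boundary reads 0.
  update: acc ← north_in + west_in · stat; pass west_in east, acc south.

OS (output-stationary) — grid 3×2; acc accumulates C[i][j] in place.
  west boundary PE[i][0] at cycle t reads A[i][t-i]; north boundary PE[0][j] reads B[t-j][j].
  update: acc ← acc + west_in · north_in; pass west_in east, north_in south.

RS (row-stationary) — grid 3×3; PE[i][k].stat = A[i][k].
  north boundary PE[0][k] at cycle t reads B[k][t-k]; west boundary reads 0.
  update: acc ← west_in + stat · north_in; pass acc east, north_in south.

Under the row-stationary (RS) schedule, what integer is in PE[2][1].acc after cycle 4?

RS 3×3: PE[2][1] cycle-by-cycle (with neighbour feeds):
  after 0 — PE[1][1] acc=0, pass-E 0, pass-S 0
  after 0 — PE[2][0] acc=0, pass-E 0, pass-S 0
  after 0 — PE[2][1] acc=0, pass-E 0, pass-S 0
  after 1 — PE[1][1] acc=0, pass-E 0, pass-S 0
  after 1 — PE[2][0] acc=0, pass-E 0, pass-S 0
  after 1 — PE[2][1] acc=0, pass-E 0, pass-S 0
  after 2 — PE[1][1] acc=30, pass-E 30, pass-S 5
  after 2 — PE[2][0] acc=12, pass-E 12, pass-S 4
  after 2 — PE[2][1] acc=0, pass-E 0, pass-S 0
  after 3 — PE[1][1] acc=52, pass-E 52, pass-S 6
  after 3 — PE[2][0] acc=24, pass-E 24, pass-S 8
  after 3 — PE[2][1] acc=42, pass-E 42, pass-S 5
  after 4 — PE[1][1] acc=0, pass-E 0, pass-S 0
  after 4 — PE[2][0] acc=0, pass-E 0, pass-S 0
  after 4 — PE[2][1] acc=60, pass-E 60, pass-S 6

PE[2][1].acc = 60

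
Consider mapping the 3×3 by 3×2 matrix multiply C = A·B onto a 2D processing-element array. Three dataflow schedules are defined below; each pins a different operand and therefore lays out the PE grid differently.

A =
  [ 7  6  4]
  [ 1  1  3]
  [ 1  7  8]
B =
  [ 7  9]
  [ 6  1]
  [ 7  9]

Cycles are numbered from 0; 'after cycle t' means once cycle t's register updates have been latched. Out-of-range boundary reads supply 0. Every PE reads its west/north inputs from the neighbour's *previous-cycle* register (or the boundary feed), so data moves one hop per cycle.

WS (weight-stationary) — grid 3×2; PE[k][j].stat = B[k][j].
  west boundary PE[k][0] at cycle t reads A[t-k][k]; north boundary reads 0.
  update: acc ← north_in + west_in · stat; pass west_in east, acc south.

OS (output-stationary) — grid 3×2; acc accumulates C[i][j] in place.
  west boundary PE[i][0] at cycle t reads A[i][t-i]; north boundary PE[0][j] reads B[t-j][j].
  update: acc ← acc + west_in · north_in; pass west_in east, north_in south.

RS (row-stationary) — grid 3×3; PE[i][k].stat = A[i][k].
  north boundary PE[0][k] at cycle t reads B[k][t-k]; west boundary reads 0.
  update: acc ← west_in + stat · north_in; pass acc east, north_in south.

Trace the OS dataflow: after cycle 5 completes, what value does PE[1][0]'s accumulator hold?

OS 3×2: PE[1][0] cycle-by-cycle (with neighbour feeds):
  c0 r0c0: 49 / 7 / 7
  c0 r1c0: 0 / 0 / 0
  c1 r0c0: 85 / 6 / 6
  c1 r1c0: 7 / 1 / 7
  c2 r0c0: 113 / 4 / 7
  c2 r1c0: 13 / 1 / 6
  c3 r0c0: 113 / 0 / 0
  c3 r1c0: 34 / 3 / 7
  c4 r0c0: 113 / 0 / 0
  c4 r1c0: 34 / 0 / 0
  c5 r0c0: 113 / 0 / 0
  c5 r1c0: 34 / 0 / 0

PE[1][0].acc = 34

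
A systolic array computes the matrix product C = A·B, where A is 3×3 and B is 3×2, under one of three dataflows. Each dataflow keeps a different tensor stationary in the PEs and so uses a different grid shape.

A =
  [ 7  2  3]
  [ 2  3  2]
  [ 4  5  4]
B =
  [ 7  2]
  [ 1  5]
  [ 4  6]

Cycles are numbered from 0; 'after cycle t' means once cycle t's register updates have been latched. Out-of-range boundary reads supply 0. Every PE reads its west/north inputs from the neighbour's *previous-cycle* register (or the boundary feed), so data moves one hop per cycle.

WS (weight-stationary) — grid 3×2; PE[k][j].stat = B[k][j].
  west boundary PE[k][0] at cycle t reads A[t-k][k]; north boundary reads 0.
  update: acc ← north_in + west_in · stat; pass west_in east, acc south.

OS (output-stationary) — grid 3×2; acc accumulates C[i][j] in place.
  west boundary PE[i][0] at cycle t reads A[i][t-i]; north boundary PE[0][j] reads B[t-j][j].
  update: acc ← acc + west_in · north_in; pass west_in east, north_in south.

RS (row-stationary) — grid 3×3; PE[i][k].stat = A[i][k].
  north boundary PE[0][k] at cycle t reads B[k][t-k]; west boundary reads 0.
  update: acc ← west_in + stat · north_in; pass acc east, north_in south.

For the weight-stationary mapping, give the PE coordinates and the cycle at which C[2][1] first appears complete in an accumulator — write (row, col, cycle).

(row, col, cycle) = (2, 1, 5)

WS — PE[2][1] is where C[2][1] collects:
  t=0 PE[2][1]: acc=0 h=0 v=0
  t=1 PE[2][1]: acc=0 h=0 v=0
  t=2 PE[2][1]: acc=0 h=0 v=0
  t=3 PE[2][1]: acc=42 h=3 v=42
  t=4 PE[2][1]: acc=31 h=2 v=31
  t=5 PE[2][1]: acc=57 h=4 v=57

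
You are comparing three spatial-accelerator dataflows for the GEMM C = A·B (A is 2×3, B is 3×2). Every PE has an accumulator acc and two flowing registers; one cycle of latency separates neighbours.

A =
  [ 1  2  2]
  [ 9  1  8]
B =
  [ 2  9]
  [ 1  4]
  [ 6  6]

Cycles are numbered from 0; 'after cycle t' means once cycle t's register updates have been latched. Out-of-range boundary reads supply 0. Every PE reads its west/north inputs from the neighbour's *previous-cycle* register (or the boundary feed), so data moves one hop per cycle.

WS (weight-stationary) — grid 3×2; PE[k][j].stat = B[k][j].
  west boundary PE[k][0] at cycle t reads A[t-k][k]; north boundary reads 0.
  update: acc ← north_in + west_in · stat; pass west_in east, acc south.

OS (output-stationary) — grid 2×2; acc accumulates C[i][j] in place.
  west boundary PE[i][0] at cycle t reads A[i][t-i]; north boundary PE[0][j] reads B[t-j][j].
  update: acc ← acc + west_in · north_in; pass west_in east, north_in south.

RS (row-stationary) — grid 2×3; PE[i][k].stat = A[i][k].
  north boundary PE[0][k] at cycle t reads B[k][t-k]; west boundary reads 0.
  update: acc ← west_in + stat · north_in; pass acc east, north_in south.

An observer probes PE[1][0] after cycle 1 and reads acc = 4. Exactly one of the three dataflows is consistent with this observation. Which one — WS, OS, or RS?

dataflow = WS

Under WS (3×2), PE[1][0]:
  [0] (1,0) acc=0 (h:0 v:0)
  [1] (1,0) acc=4 (h:2 v:4)
Under OS (2×2), PE[1][0]:
  [0] (1,0) acc=0 (h:0 v:0)
  [1] (1,0) acc=18 (h:9 v:2)
Under RS (2×3), PE[1][0]:
  [0] (1,0) acc=0 (h:0 v:0)
  [1] (1,0) acc=18 (h:18 v:2)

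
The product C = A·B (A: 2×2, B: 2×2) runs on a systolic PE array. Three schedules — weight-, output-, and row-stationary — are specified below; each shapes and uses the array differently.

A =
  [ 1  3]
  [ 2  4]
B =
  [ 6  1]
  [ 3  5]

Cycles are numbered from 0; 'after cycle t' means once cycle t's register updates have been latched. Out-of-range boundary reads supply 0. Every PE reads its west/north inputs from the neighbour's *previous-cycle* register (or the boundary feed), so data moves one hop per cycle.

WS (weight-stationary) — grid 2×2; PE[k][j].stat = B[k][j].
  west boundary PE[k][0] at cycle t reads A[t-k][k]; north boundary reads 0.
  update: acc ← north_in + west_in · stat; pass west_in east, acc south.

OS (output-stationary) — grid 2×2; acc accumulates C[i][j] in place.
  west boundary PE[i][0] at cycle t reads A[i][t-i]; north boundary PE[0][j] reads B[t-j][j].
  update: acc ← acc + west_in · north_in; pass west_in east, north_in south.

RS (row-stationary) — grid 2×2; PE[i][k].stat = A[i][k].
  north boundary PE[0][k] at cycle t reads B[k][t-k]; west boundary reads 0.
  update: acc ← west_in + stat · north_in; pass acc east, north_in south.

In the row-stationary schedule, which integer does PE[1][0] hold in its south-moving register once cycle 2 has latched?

register = 1

RS (2×2). Following PE[1][0] plus its west/north inputs:
  cycle 0: PE[0][0] → acc 6, east 6, south 6
  cycle 0: PE[1][0] → acc 0, east 0, south 0
  cycle 1: PE[0][0] → acc 1, east 1, south 1
  cycle 1: PE[1][0] → acc 12, east 12, south 6
  cycle 2: PE[0][0] → acc 0, east 0, south 0
  cycle 2: PE[1][0] → acc 2, east 2, south 1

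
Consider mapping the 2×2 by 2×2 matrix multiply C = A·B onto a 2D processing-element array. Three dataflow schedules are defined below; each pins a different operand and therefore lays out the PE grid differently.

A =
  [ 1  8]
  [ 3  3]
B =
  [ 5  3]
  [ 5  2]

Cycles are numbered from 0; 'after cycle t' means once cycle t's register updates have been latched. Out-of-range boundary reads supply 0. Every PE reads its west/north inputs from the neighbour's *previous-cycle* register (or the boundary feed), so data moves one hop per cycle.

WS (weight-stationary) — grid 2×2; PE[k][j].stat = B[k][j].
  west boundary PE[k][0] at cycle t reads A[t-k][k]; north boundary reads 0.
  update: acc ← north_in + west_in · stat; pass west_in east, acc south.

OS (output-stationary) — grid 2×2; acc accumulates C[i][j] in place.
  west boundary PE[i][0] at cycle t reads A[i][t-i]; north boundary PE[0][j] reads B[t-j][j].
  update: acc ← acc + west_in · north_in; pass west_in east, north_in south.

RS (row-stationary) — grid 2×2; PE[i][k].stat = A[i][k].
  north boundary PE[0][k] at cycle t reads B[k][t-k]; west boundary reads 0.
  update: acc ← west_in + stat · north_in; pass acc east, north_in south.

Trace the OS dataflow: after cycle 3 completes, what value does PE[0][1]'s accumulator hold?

PE[0][1].acc = 19

OS on a 2×2 grid — tracing PE[0][1] and its feeders:
  after 0 — PE[0][0] acc=5, pass-E 1, pass-S 5
  after 0 — PE[0][1] acc=0, pass-E 0, pass-S 0
  after 1 — PE[0][0] acc=45, pass-E 8, pass-S 5
  after 1 — PE[0][1] acc=3, pass-E 1, pass-S 3
  after 2 — PE[0][0] acc=45, pass-E 0, pass-S 0
  after 2 — PE[0][1] acc=19, pass-E 8, pass-S 2
  after 3 — PE[0][0] acc=45, pass-E 0, pass-S 0
  after 3 — PE[0][1] acc=19, pass-E 0, pass-S 0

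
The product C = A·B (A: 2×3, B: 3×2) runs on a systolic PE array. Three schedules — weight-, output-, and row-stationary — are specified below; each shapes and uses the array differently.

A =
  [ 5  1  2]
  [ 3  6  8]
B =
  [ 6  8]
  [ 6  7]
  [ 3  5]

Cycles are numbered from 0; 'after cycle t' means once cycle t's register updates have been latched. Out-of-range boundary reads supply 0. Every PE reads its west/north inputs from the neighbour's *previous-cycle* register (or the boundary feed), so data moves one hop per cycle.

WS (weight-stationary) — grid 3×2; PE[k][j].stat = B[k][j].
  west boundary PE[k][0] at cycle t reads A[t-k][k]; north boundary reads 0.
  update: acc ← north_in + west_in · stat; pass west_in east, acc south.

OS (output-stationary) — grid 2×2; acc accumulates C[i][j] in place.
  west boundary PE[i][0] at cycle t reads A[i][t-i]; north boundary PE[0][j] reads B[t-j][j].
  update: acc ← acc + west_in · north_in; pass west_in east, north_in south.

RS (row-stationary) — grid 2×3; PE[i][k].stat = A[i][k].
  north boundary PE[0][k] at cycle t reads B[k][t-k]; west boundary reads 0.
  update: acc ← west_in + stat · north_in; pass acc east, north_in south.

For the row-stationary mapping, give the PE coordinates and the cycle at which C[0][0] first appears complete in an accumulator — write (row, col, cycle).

RS: C[0][0] accumulates in PE[0][2]:
  [0] (0,2) acc=0 (h:0 v:0)
  [1] (0,2) acc=0 (h:0 v:0)
  [2] (0,2) acc=42 (h:42 v:3)

(row, col, cycle) = (0, 2, 2)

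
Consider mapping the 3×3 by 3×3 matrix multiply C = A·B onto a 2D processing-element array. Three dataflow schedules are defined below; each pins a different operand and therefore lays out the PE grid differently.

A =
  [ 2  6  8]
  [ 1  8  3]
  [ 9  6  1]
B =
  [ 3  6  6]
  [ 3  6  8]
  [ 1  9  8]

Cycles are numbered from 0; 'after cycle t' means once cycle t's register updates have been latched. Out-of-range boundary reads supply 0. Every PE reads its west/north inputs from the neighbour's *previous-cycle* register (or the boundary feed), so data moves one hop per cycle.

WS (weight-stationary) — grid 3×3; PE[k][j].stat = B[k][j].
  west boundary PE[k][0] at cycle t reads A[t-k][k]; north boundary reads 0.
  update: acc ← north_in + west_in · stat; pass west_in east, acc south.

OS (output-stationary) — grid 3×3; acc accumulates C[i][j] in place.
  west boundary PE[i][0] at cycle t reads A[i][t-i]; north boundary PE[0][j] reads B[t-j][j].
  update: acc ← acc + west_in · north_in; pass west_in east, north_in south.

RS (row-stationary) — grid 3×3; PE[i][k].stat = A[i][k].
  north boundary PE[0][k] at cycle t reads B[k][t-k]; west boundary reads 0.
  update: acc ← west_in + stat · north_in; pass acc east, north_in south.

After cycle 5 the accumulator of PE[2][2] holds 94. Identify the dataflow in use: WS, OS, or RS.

dataflow = WS

WS (3×3 grid), PE[2][2]:
  @0  [2,2]  acc 0  |  →0  ↓0
  @1  [2,2]  acc 0  |  →0  ↓0
  @2  [2,2]  acc 0  |  →0  ↓0
  @3  [2,2]  acc 0  |  →0  ↓0
  @4  [2,2]  acc 124  |  →8  ↓124
  @5  [2,2]  acc 94  |  →3  ↓94
OS (3×3 grid), PE[2][2]:
  @0  [2,2]  acc 0  |  →0  ↓0
  @1  [2,2]  acc 0  |  →0  ↓0
  @2  [2,2]  acc 0  |  →0  ↓0
  @3  [2,2]  acc 0  |  →0  ↓0
  @4  [2,2]  acc 54  |  →9  ↓6
  @5  [2,2]  acc 102  |  →6  ↓8
RS (3×3 grid), PE[2][2]:
  @0  [2,2]  acc 0  |  →0  ↓0
  @1  [2,2]  acc 0  |  →0  ↓0
  @2  [2,2]  acc 0  |  →0  ↓0
  @3  [2,2]  acc 0  |  →0  ↓0
  @4  [2,2]  acc 46  |  →46  ↓1
  @5  [2,2]  acc 99  |  →99  ↓9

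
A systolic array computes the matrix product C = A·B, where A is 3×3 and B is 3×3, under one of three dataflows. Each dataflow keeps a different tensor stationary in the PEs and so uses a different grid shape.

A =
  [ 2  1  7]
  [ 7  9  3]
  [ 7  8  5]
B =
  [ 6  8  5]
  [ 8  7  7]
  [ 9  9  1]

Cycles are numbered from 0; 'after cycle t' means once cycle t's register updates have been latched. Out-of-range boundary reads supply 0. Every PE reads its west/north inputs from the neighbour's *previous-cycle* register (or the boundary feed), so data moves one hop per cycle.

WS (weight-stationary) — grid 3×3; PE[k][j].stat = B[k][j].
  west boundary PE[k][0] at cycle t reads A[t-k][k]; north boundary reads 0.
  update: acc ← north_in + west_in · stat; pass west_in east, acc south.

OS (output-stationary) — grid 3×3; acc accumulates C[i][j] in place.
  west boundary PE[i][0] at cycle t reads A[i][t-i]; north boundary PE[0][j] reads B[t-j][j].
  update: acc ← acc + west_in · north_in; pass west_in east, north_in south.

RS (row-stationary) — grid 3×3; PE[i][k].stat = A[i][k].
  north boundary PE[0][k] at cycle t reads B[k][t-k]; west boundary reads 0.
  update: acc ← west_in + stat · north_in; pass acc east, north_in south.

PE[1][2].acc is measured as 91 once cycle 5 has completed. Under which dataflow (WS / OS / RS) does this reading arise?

dataflow = WS

— WS: 3×3; PE[1][2] trace:
  cycle 0: PE[1][2] → acc 0, east 0, south 0
  cycle 1: PE[1][2] → acc 0, east 0, south 0
  cycle 2: PE[1][2] → acc 0, east 0, south 0
  cycle 3: PE[1][2] → acc 17, east 1, south 17
  cycle 4: PE[1][2] → acc 98, east 9, south 98
  cycle 5: PE[1][2] → acc 91, east 8, south 91
— OS: 3×3; PE[1][2] trace:
  cycle 0: PE[1][2] → acc 0, east 0, south 0
  cycle 1: PE[1][2] → acc 0, east 0, south 0
  cycle 2: PE[1][2] → acc 0, east 0, south 0
  cycle 3: PE[1][2] → acc 35, east 7, south 5
  cycle 4: PE[1][2] → acc 98, east 9, south 7
  cycle 5: PE[1][2] → acc 101, east 3, south 1
— RS: 3×3; PE[1][2] trace:
  cycle 0: PE[1][2] → acc 0, east 0, south 0
  cycle 1: PE[1][2] → acc 0, east 0, south 0
  cycle 2: PE[1][2] → acc 0, east 0, south 0
  cycle 3: PE[1][2] → acc 141, east 141, south 9
  cycle 4: PE[1][2] → acc 146, east 146, south 9
  cycle 5: PE[1][2] → acc 101, east 101, south 1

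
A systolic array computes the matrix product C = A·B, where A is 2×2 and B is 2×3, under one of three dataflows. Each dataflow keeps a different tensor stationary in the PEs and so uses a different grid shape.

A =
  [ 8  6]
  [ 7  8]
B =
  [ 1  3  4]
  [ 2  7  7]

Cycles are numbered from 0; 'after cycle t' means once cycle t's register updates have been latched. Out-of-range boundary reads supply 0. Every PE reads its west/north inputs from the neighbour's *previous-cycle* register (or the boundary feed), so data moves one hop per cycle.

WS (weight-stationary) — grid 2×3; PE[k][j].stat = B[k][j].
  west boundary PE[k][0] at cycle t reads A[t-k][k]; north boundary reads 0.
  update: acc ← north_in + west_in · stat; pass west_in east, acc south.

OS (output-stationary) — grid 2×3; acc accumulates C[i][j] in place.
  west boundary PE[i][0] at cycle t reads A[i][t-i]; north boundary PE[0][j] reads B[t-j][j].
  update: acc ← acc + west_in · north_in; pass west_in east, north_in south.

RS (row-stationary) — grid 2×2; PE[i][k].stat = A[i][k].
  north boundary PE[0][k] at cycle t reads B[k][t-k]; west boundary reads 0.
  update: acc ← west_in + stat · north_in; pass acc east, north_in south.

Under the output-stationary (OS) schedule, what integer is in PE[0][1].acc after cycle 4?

OS (2×3). Following PE[0][1] plus its west/north inputs:
  0: (0,0).acc=8  regs=<8,1>
  0: (0,1).acc=0  regs=<0,0>
  1: (0,0).acc=20  regs=<6,2>
  1: (0,1).acc=24  regs=<8,3>
  2: (0,0).acc=20  regs=<0,0>
  2: (0,1).acc=66  regs=<6,7>
  3: (0,0).acc=20  regs=<0,0>
  3: (0,1).acc=66  regs=<0,0>
  4: (0,0).acc=20  regs=<0,0>
  4: (0,1).acc=66  regs=<0,0>

PE[0][1].acc = 66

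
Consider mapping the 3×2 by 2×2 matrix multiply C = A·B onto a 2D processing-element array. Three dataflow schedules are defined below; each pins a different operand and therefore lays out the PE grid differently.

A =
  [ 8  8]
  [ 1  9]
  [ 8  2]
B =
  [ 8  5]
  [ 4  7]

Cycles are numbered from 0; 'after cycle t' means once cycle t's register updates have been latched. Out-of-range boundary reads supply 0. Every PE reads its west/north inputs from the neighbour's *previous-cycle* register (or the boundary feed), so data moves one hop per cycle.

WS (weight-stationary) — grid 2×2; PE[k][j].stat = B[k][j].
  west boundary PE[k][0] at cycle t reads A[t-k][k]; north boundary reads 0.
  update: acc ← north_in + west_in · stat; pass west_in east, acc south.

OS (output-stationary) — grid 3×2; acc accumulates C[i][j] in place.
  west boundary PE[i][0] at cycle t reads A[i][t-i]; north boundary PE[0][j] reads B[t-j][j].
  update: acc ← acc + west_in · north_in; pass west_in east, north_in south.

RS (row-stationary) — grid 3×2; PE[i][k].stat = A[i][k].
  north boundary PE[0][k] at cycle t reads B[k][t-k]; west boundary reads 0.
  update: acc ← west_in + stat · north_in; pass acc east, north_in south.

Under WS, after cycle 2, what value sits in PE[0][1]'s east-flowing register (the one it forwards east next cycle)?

WS on a 2×2 grid — tracing PE[0][1] and its feeders:
  @0  [0,0]  acc 64  |  →8  ↓64
  @0  [0,1]  acc 0  |  →0  ↓0
  @1  [0,0]  acc 8  |  →1  ↓8
  @1  [0,1]  acc 40  |  →8  ↓40
  @2  [0,0]  acc 64  |  →8  ↓64
  @2  [0,1]  acc 5  |  →1  ↓5

register = 1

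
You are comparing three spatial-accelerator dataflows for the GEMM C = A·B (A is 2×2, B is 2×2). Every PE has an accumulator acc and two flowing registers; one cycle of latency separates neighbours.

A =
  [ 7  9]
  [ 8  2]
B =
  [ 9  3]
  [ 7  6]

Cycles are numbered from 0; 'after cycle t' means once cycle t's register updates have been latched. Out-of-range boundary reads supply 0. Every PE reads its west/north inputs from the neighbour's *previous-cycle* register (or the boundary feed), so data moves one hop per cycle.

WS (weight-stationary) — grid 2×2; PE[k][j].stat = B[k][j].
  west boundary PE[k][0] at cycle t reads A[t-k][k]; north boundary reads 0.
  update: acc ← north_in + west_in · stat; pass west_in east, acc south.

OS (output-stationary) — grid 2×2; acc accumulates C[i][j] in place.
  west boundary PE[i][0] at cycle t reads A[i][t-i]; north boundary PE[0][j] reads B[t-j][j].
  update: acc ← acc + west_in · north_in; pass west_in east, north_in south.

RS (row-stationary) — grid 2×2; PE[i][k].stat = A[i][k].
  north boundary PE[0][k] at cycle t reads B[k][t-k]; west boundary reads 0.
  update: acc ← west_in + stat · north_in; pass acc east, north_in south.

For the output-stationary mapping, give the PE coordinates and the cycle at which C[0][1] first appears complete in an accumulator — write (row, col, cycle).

Under OS, C[0][1] lands at PE[0][1]:
  after 0 — PE[0][1] acc=0, pass-E 0, pass-S 0
  after 1 — PE[0][1] acc=21, pass-E 7, pass-S 3
  after 2 — PE[0][1] acc=75, pass-E 9, pass-S 6

(row, col, cycle) = (0, 1, 2)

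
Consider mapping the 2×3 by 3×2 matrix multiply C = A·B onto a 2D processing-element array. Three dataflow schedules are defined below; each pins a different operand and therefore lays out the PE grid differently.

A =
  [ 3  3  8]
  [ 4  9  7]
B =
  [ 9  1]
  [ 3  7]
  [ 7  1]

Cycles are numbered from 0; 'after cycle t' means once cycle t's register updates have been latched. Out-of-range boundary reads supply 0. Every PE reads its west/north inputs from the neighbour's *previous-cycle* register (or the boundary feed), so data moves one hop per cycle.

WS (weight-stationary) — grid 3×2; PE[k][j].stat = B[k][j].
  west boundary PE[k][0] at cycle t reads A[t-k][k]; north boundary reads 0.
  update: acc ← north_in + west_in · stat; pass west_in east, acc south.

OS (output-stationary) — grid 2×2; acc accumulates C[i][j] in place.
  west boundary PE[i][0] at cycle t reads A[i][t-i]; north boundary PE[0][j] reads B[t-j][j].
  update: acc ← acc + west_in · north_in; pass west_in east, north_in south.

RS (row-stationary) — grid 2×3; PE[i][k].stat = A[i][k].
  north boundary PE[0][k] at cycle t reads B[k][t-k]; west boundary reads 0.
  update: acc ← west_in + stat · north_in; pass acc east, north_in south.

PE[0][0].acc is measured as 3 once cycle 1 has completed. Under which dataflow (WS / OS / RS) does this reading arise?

WS [3×2] PE[0][0] across cycles:
  step 0 · PE0,0: acc=27; fwd→3 fwd↓27
  step 1 · PE0,0: acc=36; fwd→4 fwd↓36
OS [2×2] PE[0][0] across cycles:
  step 0 · PE0,0: acc=27; fwd→3 fwd↓9
  step 1 · PE0,0: acc=36; fwd→3 fwd↓3
RS [2×3] PE[0][0] across cycles:
  step 0 · PE0,0: acc=27; fwd→27 fwd↓9
  step 1 · PE0,0: acc=3; fwd→3 fwd↓1

dataflow = RS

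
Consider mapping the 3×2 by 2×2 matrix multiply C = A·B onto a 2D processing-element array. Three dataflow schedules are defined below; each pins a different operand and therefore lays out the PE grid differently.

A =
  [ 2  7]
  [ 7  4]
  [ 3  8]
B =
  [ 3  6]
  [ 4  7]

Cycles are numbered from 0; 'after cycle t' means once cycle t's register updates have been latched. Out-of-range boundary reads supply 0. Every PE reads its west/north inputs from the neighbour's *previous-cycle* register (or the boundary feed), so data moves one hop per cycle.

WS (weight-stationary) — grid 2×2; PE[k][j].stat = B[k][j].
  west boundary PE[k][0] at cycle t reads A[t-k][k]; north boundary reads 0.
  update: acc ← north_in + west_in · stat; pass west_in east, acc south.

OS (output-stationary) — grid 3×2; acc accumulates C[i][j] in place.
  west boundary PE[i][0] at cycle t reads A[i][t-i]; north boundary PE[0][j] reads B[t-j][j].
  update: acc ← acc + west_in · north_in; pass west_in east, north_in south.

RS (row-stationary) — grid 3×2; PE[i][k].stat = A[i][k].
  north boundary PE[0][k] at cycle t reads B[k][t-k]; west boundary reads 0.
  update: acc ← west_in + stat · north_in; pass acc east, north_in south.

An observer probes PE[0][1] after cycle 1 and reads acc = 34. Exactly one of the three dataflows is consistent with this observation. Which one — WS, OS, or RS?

Under WS (2×2), PE[0][1]:
  [0] (0,1) acc=0 (h:0 v:0)
  [1] (0,1) acc=12 (h:2 v:12)
Under OS (3×2), PE[0][1]:
  [0] (0,1) acc=0 (h:0 v:0)
  [1] (0,1) acc=12 (h:2 v:6)
Under RS (3×2), PE[0][1]:
  [0] (0,1) acc=0 (h:0 v:0)
  [1] (0,1) acc=34 (h:34 v:4)

dataflow = RS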